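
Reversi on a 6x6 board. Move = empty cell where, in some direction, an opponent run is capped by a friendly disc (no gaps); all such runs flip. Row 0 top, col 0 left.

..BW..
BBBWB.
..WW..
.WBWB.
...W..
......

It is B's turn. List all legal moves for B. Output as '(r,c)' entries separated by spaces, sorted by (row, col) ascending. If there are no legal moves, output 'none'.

Answer: (0,4) (2,4) (3,0) (4,4) (5,2) (5,4)

Derivation:
(0,4): flips 1 -> legal
(2,0): no bracket -> illegal
(2,1): no bracket -> illegal
(2,4): flips 1 -> legal
(3,0): flips 1 -> legal
(4,0): no bracket -> illegal
(4,1): no bracket -> illegal
(4,2): no bracket -> illegal
(4,4): flips 2 -> legal
(5,2): flips 1 -> legal
(5,3): no bracket -> illegal
(5,4): flips 1 -> legal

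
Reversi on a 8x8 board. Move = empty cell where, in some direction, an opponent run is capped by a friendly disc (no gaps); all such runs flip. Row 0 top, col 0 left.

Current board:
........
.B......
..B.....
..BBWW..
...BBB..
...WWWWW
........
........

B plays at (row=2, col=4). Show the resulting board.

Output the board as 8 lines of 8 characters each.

Place B at (2,4); scan 8 dirs for brackets.
Dir NW: first cell '.' (not opp) -> no flip
Dir N: first cell '.' (not opp) -> no flip
Dir NE: first cell '.' (not opp) -> no flip
Dir W: first cell '.' (not opp) -> no flip
Dir E: first cell '.' (not opp) -> no flip
Dir SW: first cell 'B' (not opp) -> no flip
Dir S: opp run (3,4) capped by B -> flip
Dir SE: opp run (3,5), next='.' -> no flip
All flips: (3,4)

Answer: ........
.B......
..B.B...
..BBBW..
...BBB..
...WWWWW
........
........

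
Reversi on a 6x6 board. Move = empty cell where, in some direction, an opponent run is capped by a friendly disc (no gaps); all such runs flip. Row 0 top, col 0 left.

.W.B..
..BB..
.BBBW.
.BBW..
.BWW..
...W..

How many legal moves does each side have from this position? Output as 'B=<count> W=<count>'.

-- B to move --
(0,0): no bracket -> illegal
(0,2): no bracket -> illegal
(1,0): no bracket -> illegal
(1,1): no bracket -> illegal
(1,4): no bracket -> illegal
(1,5): no bracket -> illegal
(2,5): flips 1 -> legal
(3,4): flips 1 -> legal
(3,5): flips 1 -> legal
(4,4): flips 3 -> legal
(5,1): no bracket -> illegal
(5,2): flips 1 -> legal
(5,4): flips 1 -> legal
B mobility = 6
-- W to move --
(0,2): flips 4 -> legal
(0,4): no bracket -> illegal
(1,0): flips 2 -> legal
(1,1): flips 1 -> legal
(1,4): no bracket -> illegal
(2,0): flips 4 -> legal
(3,0): flips 2 -> legal
(3,4): flips 2 -> legal
(4,0): flips 1 -> legal
(5,0): no bracket -> illegal
(5,1): no bracket -> illegal
(5,2): no bracket -> illegal
W mobility = 7

Answer: B=6 W=7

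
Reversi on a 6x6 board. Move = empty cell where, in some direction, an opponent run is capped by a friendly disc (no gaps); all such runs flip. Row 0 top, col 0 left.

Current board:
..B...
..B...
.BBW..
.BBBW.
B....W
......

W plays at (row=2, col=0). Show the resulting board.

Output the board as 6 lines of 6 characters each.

Answer: ..B...
..B...
WWWW..
.BBBW.
B....W
......

Derivation:
Place W at (2,0); scan 8 dirs for brackets.
Dir NW: edge -> no flip
Dir N: first cell '.' (not opp) -> no flip
Dir NE: first cell '.' (not opp) -> no flip
Dir W: edge -> no flip
Dir E: opp run (2,1) (2,2) capped by W -> flip
Dir SW: edge -> no flip
Dir S: first cell '.' (not opp) -> no flip
Dir SE: opp run (3,1), next='.' -> no flip
All flips: (2,1) (2,2)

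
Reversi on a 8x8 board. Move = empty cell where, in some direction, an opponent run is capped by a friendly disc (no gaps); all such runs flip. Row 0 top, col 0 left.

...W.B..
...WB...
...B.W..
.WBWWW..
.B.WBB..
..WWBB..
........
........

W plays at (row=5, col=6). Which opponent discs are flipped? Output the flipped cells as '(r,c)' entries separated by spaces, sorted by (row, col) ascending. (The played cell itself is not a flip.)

Answer: (4,5) (5,4) (5,5)

Derivation:
Dir NW: opp run (4,5) capped by W -> flip
Dir N: first cell '.' (not opp) -> no flip
Dir NE: first cell '.' (not opp) -> no flip
Dir W: opp run (5,5) (5,4) capped by W -> flip
Dir E: first cell '.' (not opp) -> no flip
Dir SW: first cell '.' (not opp) -> no flip
Dir S: first cell '.' (not opp) -> no flip
Dir SE: first cell '.' (not opp) -> no flip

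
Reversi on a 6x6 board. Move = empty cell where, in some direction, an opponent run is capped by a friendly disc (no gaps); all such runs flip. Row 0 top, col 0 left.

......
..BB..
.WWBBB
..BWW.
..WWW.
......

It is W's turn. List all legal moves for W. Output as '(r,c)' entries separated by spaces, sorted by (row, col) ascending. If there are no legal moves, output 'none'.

Answer: (0,1) (0,2) (0,3) (0,4) (1,4) (1,5) (3,1)

Derivation:
(0,1): flips 2 -> legal
(0,2): flips 1 -> legal
(0,3): flips 3 -> legal
(0,4): flips 1 -> legal
(1,1): no bracket -> illegal
(1,4): flips 1 -> legal
(1,5): flips 1 -> legal
(3,1): flips 1 -> legal
(3,5): no bracket -> illegal
(4,1): no bracket -> illegal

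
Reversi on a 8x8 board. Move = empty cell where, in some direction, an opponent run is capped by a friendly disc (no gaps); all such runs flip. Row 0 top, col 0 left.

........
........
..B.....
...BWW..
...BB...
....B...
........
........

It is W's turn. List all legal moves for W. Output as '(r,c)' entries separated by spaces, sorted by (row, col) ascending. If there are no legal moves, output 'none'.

Answer: (3,2) (5,2) (5,3) (6,4)

Derivation:
(1,1): no bracket -> illegal
(1,2): no bracket -> illegal
(1,3): no bracket -> illegal
(2,1): no bracket -> illegal
(2,3): no bracket -> illegal
(2,4): no bracket -> illegal
(3,1): no bracket -> illegal
(3,2): flips 1 -> legal
(4,2): no bracket -> illegal
(4,5): no bracket -> illegal
(5,2): flips 1 -> legal
(5,3): flips 1 -> legal
(5,5): no bracket -> illegal
(6,3): no bracket -> illegal
(6,4): flips 2 -> legal
(6,5): no bracket -> illegal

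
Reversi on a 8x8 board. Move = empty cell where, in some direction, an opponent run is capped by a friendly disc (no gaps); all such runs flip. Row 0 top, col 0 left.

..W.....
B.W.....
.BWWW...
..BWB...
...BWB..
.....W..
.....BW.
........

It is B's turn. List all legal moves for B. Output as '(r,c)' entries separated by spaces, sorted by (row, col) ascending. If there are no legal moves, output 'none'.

Answer: (0,1) (0,3) (1,3) (1,4) (2,5) (5,4) (6,7)

Derivation:
(0,1): flips 2 -> legal
(0,3): flips 1 -> legal
(1,1): no bracket -> illegal
(1,3): flips 2 -> legal
(1,4): flips 2 -> legal
(1,5): no bracket -> illegal
(2,5): flips 3 -> legal
(3,1): no bracket -> illegal
(3,5): no bracket -> illegal
(4,2): no bracket -> illegal
(4,6): no bracket -> illegal
(5,3): no bracket -> illegal
(5,4): flips 1 -> legal
(5,6): no bracket -> illegal
(5,7): no bracket -> illegal
(6,4): no bracket -> illegal
(6,7): flips 1 -> legal
(7,5): no bracket -> illegal
(7,6): no bracket -> illegal
(7,7): no bracket -> illegal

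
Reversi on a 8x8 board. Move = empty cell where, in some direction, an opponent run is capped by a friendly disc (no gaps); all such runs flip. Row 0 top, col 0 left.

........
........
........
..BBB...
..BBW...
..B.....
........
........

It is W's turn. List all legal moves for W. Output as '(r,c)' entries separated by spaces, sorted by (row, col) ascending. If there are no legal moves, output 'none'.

Answer: (2,2) (2,4) (4,1)

Derivation:
(2,1): no bracket -> illegal
(2,2): flips 1 -> legal
(2,3): no bracket -> illegal
(2,4): flips 1 -> legal
(2,5): no bracket -> illegal
(3,1): no bracket -> illegal
(3,5): no bracket -> illegal
(4,1): flips 2 -> legal
(4,5): no bracket -> illegal
(5,1): no bracket -> illegal
(5,3): no bracket -> illegal
(5,4): no bracket -> illegal
(6,1): no bracket -> illegal
(6,2): no bracket -> illegal
(6,3): no bracket -> illegal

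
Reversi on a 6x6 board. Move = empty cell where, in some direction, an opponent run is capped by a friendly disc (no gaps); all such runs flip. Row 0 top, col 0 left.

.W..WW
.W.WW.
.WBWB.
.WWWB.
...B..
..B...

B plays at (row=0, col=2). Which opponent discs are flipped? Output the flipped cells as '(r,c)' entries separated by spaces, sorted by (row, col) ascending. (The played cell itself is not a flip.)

Answer: (1,3)

Derivation:
Dir NW: edge -> no flip
Dir N: edge -> no flip
Dir NE: edge -> no flip
Dir W: opp run (0,1), next='.' -> no flip
Dir E: first cell '.' (not opp) -> no flip
Dir SW: opp run (1,1), next='.' -> no flip
Dir S: first cell '.' (not opp) -> no flip
Dir SE: opp run (1,3) capped by B -> flip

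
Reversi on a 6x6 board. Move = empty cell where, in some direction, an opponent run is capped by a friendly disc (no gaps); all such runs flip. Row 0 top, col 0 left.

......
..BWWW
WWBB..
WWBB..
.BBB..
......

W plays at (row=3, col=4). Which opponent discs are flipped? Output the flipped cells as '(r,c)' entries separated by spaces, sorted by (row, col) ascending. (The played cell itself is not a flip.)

Dir NW: opp run (2,3) (1,2), next='.' -> no flip
Dir N: first cell '.' (not opp) -> no flip
Dir NE: first cell '.' (not opp) -> no flip
Dir W: opp run (3,3) (3,2) capped by W -> flip
Dir E: first cell '.' (not opp) -> no flip
Dir SW: opp run (4,3), next='.' -> no flip
Dir S: first cell '.' (not opp) -> no flip
Dir SE: first cell '.' (not opp) -> no flip

Answer: (3,2) (3,3)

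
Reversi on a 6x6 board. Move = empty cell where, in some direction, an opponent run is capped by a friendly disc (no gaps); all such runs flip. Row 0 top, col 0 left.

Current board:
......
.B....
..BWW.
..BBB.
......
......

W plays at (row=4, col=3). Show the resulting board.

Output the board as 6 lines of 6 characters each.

Place W at (4,3); scan 8 dirs for brackets.
Dir NW: opp run (3,2), next='.' -> no flip
Dir N: opp run (3,3) capped by W -> flip
Dir NE: opp run (3,4), next='.' -> no flip
Dir W: first cell '.' (not opp) -> no flip
Dir E: first cell '.' (not opp) -> no flip
Dir SW: first cell '.' (not opp) -> no flip
Dir S: first cell '.' (not opp) -> no flip
Dir SE: first cell '.' (not opp) -> no flip
All flips: (3,3)

Answer: ......
.B....
..BWW.
..BWB.
...W..
......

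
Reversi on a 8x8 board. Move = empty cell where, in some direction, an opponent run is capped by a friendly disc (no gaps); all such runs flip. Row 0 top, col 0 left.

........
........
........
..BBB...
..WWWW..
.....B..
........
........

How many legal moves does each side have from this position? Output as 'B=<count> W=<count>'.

-- B to move --
(3,1): no bracket -> illegal
(3,5): flips 1 -> legal
(3,6): no bracket -> illegal
(4,1): no bracket -> illegal
(4,6): no bracket -> illegal
(5,1): flips 1 -> legal
(5,2): flips 2 -> legal
(5,3): flips 1 -> legal
(5,4): flips 2 -> legal
(5,6): flips 1 -> legal
B mobility = 6
-- W to move --
(2,1): flips 1 -> legal
(2,2): flips 2 -> legal
(2,3): flips 2 -> legal
(2,4): flips 2 -> legal
(2,5): flips 1 -> legal
(3,1): no bracket -> illegal
(3,5): no bracket -> illegal
(4,1): no bracket -> illegal
(4,6): no bracket -> illegal
(5,4): no bracket -> illegal
(5,6): no bracket -> illegal
(6,4): no bracket -> illegal
(6,5): flips 1 -> legal
(6,6): flips 1 -> legal
W mobility = 7

Answer: B=6 W=7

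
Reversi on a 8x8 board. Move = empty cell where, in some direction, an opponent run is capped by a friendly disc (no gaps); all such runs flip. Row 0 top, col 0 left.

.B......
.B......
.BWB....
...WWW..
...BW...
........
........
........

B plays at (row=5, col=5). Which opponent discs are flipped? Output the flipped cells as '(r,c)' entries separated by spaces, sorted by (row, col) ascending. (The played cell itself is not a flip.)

Answer: (2,2) (3,3) (4,4)

Derivation:
Dir NW: opp run (4,4) (3,3) (2,2) capped by B -> flip
Dir N: first cell '.' (not opp) -> no flip
Dir NE: first cell '.' (not opp) -> no flip
Dir W: first cell '.' (not opp) -> no flip
Dir E: first cell '.' (not opp) -> no flip
Dir SW: first cell '.' (not opp) -> no flip
Dir S: first cell '.' (not opp) -> no flip
Dir SE: first cell '.' (not opp) -> no flip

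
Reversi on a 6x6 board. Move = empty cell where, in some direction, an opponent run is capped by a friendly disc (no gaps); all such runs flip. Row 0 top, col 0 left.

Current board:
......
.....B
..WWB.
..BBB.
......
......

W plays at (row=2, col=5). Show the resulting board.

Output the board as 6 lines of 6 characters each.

Answer: ......
.....B
..WWWW
..BBB.
......
......

Derivation:
Place W at (2,5); scan 8 dirs for brackets.
Dir NW: first cell '.' (not opp) -> no flip
Dir N: opp run (1,5), next='.' -> no flip
Dir NE: edge -> no flip
Dir W: opp run (2,4) capped by W -> flip
Dir E: edge -> no flip
Dir SW: opp run (3,4), next='.' -> no flip
Dir S: first cell '.' (not opp) -> no flip
Dir SE: edge -> no flip
All flips: (2,4)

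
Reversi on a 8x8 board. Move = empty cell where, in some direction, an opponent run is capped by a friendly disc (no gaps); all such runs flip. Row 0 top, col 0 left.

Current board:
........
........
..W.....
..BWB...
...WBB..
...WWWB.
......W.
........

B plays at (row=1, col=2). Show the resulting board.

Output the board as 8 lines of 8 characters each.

Answer: ........
..B.....
..B.....
..BWB...
...WBB..
...WWWB.
......W.
........

Derivation:
Place B at (1,2); scan 8 dirs for brackets.
Dir NW: first cell '.' (not opp) -> no flip
Dir N: first cell '.' (not opp) -> no flip
Dir NE: first cell '.' (not opp) -> no flip
Dir W: first cell '.' (not opp) -> no flip
Dir E: first cell '.' (not opp) -> no flip
Dir SW: first cell '.' (not opp) -> no flip
Dir S: opp run (2,2) capped by B -> flip
Dir SE: first cell '.' (not opp) -> no flip
All flips: (2,2)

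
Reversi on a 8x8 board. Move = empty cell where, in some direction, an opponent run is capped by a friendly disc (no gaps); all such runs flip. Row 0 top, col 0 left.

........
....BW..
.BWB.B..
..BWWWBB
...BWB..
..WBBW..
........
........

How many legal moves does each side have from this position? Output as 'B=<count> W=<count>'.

-- B to move --
(0,4): no bracket -> illegal
(0,5): flips 1 -> legal
(0,6): no bracket -> illegal
(1,1): no bracket -> illegal
(1,2): flips 1 -> legal
(1,3): no bracket -> illegal
(1,6): flips 1 -> legal
(2,4): flips 2 -> legal
(2,6): flips 2 -> legal
(3,1): no bracket -> illegal
(4,1): no bracket -> illegal
(4,2): no bracket -> illegal
(4,6): no bracket -> illegal
(5,1): flips 1 -> legal
(5,6): flips 1 -> legal
(6,1): flips 1 -> legal
(6,2): no bracket -> illegal
(6,3): no bracket -> illegal
(6,4): no bracket -> illegal
(6,5): flips 1 -> legal
(6,6): no bracket -> illegal
B mobility = 9
-- W to move --
(0,3): no bracket -> illegal
(0,4): no bracket -> illegal
(0,5): no bracket -> illegal
(1,0): no bracket -> illegal
(1,1): no bracket -> illegal
(1,2): flips 1 -> legal
(1,3): flips 2 -> legal
(1,6): flips 1 -> legal
(2,0): flips 1 -> legal
(2,4): flips 1 -> legal
(2,6): no bracket -> illegal
(2,7): no bracket -> illegal
(3,0): no bracket -> illegal
(3,1): flips 1 -> legal
(4,1): no bracket -> illegal
(4,2): flips 2 -> legal
(4,6): flips 1 -> legal
(4,7): no bracket -> illegal
(5,6): flips 1 -> legal
(6,2): flips 1 -> legal
(6,3): flips 2 -> legal
(6,4): flips 1 -> legal
(6,5): no bracket -> illegal
W mobility = 12

Answer: B=9 W=12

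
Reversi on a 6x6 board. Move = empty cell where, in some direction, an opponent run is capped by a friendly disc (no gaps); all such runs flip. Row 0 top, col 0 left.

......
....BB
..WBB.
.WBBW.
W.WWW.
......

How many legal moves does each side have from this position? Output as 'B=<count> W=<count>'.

-- B to move --
(1,1): flips 1 -> legal
(1,2): flips 1 -> legal
(1,3): no bracket -> illegal
(2,0): no bracket -> illegal
(2,1): flips 1 -> legal
(2,5): no bracket -> illegal
(3,0): flips 1 -> legal
(3,5): flips 1 -> legal
(4,1): no bracket -> illegal
(4,5): flips 1 -> legal
(5,0): no bracket -> illegal
(5,1): flips 1 -> legal
(5,2): flips 1 -> legal
(5,3): flips 1 -> legal
(5,4): flips 3 -> legal
(5,5): flips 1 -> legal
B mobility = 11
-- W to move --
(0,3): no bracket -> illegal
(0,4): flips 2 -> legal
(0,5): no bracket -> illegal
(1,2): flips 1 -> legal
(1,3): flips 2 -> legal
(2,1): flips 1 -> legal
(2,5): flips 2 -> legal
(3,5): no bracket -> illegal
(4,1): no bracket -> illegal
W mobility = 5

Answer: B=11 W=5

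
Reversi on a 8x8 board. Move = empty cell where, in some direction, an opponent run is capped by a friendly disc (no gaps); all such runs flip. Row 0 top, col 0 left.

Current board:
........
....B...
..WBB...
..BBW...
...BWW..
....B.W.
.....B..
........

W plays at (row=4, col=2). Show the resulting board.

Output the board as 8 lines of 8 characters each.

Answer: ........
....B...
..WBB...
..WBW...
..WWWW..
....B.W.
.....B..
........

Derivation:
Place W at (4,2); scan 8 dirs for brackets.
Dir NW: first cell '.' (not opp) -> no flip
Dir N: opp run (3,2) capped by W -> flip
Dir NE: opp run (3,3) (2,4), next='.' -> no flip
Dir W: first cell '.' (not opp) -> no flip
Dir E: opp run (4,3) capped by W -> flip
Dir SW: first cell '.' (not opp) -> no flip
Dir S: first cell '.' (not opp) -> no flip
Dir SE: first cell '.' (not opp) -> no flip
All flips: (3,2) (4,3)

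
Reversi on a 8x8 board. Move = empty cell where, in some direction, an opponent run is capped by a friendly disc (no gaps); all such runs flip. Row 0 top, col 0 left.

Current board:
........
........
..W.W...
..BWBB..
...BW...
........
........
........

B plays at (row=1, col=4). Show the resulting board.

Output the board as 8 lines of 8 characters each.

Answer: ........
....B...
..W.B...
..BWBB..
...BW...
........
........
........

Derivation:
Place B at (1,4); scan 8 dirs for brackets.
Dir NW: first cell '.' (not opp) -> no flip
Dir N: first cell '.' (not opp) -> no flip
Dir NE: first cell '.' (not opp) -> no flip
Dir W: first cell '.' (not opp) -> no flip
Dir E: first cell '.' (not opp) -> no flip
Dir SW: first cell '.' (not opp) -> no flip
Dir S: opp run (2,4) capped by B -> flip
Dir SE: first cell '.' (not opp) -> no flip
All flips: (2,4)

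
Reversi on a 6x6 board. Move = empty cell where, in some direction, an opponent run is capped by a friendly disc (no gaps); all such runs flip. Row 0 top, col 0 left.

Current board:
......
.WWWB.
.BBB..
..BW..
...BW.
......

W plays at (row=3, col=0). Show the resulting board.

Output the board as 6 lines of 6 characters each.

Answer: ......
.WWWB.
.WBB..
W.BW..
...BW.
......

Derivation:
Place W at (3,0); scan 8 dirs for brackets.
Dir NW: edge -> no flip
Dir N: first cell '.' (not opp) -> no flip
Dir NE: opp run (2,1) capped by W -> flip
Dir W: edge -> no flip
Dir E: first cell '.' (not opp) -> no flip
Dir SW: edge -> no flip
Dir S: first cell '.' (not opp) -> no flip
Dir SE: first cell '.' (not opp) -> no flip
All flips: (2,1)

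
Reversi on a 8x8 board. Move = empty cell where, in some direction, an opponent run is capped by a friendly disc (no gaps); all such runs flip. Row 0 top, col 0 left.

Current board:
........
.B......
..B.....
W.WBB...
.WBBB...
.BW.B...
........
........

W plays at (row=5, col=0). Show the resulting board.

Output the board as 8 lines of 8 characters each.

Answer: ........
.B......
..B.....
W.WBB...
.WBBB...
WWW.B...
........
........

Derivation:
Place W at (5,0); scan 8 dirs for brackets.
Dir NW: edge -> no flip
Dir N: first cell '.' (not opp) -> no flip
Dir NE: first cell 'W' (not opp) -> no flip
Dir W: edge -> no flip
Dir E: opp run (5,1) capped by W -> flip
Dir SW: edge -> no flip
Dir S: first cell '.' (not opp) -> no flip
Dir SE: first cell '.' (not opp) -> no flip
All flips: (5,1)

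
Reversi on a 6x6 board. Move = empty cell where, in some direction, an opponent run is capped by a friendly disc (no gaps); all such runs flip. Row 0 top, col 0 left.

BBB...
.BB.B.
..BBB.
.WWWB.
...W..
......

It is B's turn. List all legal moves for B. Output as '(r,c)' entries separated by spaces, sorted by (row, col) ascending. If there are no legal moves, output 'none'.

(2,0): no bracket -> illegal
(2,1): no bracket -> illegal
(3,0): flips 3 -> legal
(4,0): flips 1 -> legal
(4,1): flips 1 -> legal
(4,2): flips 2 -> legal
(4,4): flips 1 -> legal
(5,2): flips 1 -> legal
(5,3): flips 2 -> legal
(5,4): no bracket -> illegal

Answer: (3,0) (4,0) (4,1) (4,2) (4,4) (5,2) (5,3)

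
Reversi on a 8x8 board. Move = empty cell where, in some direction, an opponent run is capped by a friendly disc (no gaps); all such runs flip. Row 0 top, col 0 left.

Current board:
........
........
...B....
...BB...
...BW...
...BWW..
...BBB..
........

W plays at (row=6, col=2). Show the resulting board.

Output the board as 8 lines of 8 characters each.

Answer: ........
........
...B....
...BB...
...BW...
...WWW..
..WBBB..
........

Derivation:
Place W at (6,2); scan 8 dirs for brackets.
Dir NW: first cell '.' (not opp) -> no flip
Dir N: first cell '.' (not opp) -> no flip
Dir NE: opp run (5,3) capped by W -> flip
Dir W: first cell '.' (not opp) -> no flip
Dir E: opp run (6,3) (6,4) (6,5), next='.' -> no flip
Dir SW: first cell '.' (not opp) -> no flip
Dir S: first cell '.' (not opp) -> no flip
Dir SE: first cell '.' (not opp) -> no flip
All flips: (5,3)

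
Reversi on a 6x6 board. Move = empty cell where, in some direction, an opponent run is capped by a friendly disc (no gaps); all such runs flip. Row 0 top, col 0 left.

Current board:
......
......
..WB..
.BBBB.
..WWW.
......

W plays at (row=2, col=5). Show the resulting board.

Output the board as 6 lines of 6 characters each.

Answer: ......
......
..WB.W
.BBBW.
..WWW.
......

Derivation:
Place W at (2,5); scan 8 dirs for brackets.
Dir NW: first cell '.' (not opp) -> no flip
Dir N: first cell '.' (not opp) -> no flip
Dir NE: edge -> no flip
Dir W: first cell '.' (not opp) -> no flip
Dir E: edge -> no flip
Dir SW: opp run (3,4) capped by W -> flip
Dir S: first cell '.' (not opp) -> no flip
Dir SE: edge -> no flip
All flips: (3,4)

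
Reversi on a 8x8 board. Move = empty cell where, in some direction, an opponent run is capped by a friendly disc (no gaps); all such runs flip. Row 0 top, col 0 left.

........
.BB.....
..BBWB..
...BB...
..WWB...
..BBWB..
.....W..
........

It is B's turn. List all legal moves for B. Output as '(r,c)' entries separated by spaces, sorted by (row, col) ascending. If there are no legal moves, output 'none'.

(1,3): no bracket -> illegal
(1,4): flips 1 -> legal
(1,5): flips 1 -> legal
(3,1): flips 1 -> legal
(3,2): flips 1 -> legal
(3,5): no bracket -> illegal
(4,1): flips 2 -> legal
(4,5): no bracket -> illegal
(5,1): flips 1 -> legal
(5,6): no bracket -> illegal
(6,3): no bracket -> illegal
(6,4): flips 1 -> legal
(6,6): no bracket -> illegal
(7,4): no bracket -> illegal
(7,5): flips 1 -> legal
(7,6): no bracket -> illegal

Answer: (1,4) (1,5) (3,1) (3,2) (4,1) (5,1) (6,4) (7,5)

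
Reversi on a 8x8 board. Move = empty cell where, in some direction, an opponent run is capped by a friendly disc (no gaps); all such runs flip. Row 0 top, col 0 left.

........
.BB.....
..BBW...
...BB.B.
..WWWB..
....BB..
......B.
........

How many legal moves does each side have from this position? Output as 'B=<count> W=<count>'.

-- B to move --
(1,3): no bracket -> illegal
(1,4): flips 1 -> legal
(1,5): flips 1 -> legal
(2,5): flips 1 -> legal
(3,1): no bracket -> illegal
(3,2): flips 1 -> legal
(3,5): no bracket -> illegal
(4,1): flips 3 -> legal
(5,1): flips 1 -> legal
(5,2): flips 1 -> legal
(5,3): flips 1 -> legal
B mobility = 8
-- W to move --
(0,0): flips 3 -> legal
(0,1): no bracket -> illegal
(0,2): no bracket -> illegal
(0,3): no bracket -> illegal
(1,0): no bracket -> illegal
(1,3): flips 2 -> legal
(1,4): no bracket -> illegal
(2,0): no bracket -> illegal
(2,1): flips 2 -> legal
(2,5): flips 1 -> legal
(2,6): no bracket -> illegal
(2,7): no bracket -> illegal
(3,1): no bracket -> illegal
(3,2): no bracket -> illegal
(3,5): no bracket -> illegal
(3,7): no bracket -> illegal
(4,6): flips 1 -> legal
(4,7): no bracket -> illegal
(5,3): no bracket -> illegal
(5,6): no bracket -> illegal
(5,7): no bracket -> illegal
(6,3): no bracket -> illegal
(6,4): flips 1 -> legal
(6,5): flips 1 -> legal
(6,7): no bracket -> illegal
(7,5): no bracket -> illegal
(7,6): no bracket -> illegal
(7,7): flips 2 -> legal
W mobility = 8

Answer: B=8 W=8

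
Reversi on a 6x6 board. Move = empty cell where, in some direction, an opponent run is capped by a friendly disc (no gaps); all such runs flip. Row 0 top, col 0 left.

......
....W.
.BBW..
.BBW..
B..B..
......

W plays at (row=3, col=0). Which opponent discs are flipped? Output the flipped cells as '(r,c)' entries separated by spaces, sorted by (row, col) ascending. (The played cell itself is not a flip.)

Answer: (3,1) (3,2)

Derivation:
Dir NW: edge -> no flip
Dir N: first cell '.' (not opp) -> no flip
Dir NE: opp run (2,1), next='.' -> no flip
Dir W: edge -> no flip
Dir E: opp run (3,1) (3,2) capped by W -> flip
Dir SW: edge -> no flip
Dir S: opp run (4,0), next='.' -> no flip
Dir SE: first cell '.' (not opp) -> no flip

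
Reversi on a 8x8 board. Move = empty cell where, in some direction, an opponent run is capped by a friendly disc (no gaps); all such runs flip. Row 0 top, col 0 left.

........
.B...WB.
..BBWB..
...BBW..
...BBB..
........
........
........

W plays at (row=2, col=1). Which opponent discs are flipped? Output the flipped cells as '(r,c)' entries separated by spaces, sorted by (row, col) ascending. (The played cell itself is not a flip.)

Answer: (2,2) (2,3)

Derivation:
Dir NW: first cell '.' (not opp) -> no flip
Dir N: opp run (1,1), next='.' -> no flip
Dir NE: first cell '.' (not opp) -> no flip
Dir W: first cell '.' (not opp) -> no flip
Dir E: opp run (2,2) (2,3) capped by W -> flip
Dir SW: first cell '.' (not opp) -> no flip
Dir S: first cell '.' (not opp) -> no flip
Dir SE: first cell '.' (not opp) -> no flip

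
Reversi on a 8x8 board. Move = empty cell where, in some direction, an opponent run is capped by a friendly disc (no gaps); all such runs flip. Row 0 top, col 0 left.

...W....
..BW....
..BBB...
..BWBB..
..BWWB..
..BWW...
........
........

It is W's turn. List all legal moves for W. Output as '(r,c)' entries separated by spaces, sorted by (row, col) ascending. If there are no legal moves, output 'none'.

(0,1): no bracket -> illegal
(0,2): no bracket -> illegal
(1,1): flips 2 -> legal
(1,4): flips 2 -> legal
(1,5): flips 1 -> legal
(2,1): flips 2 -> legal
(2,5): flips 1 -> legal
(2,6): flips 1 -> legal
(3,1): flips 3 -> legal
(3,6): flips 3 -> legal
(4,1): flips 1 -> legal
(4,6): flips 3 -> legal
(5,1): flips 2 -> legal
(5,5): no bracket -> illegal
(5,6): no bracket -> illegal
(6,1): flips 1 -> legal
(6,2): no bracket -> illegal
(6,3): no bracket -> illegal

Answer: (1,1) (1,4) (1,5) (2,1) (2,5) (2,6) (3,1) (3,6) (4,1) (4,6) (5,1) (6,1)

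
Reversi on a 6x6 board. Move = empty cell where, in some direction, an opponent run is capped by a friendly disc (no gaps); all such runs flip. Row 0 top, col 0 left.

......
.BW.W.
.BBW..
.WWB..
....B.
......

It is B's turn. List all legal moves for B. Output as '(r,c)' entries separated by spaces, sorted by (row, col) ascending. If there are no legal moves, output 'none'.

(0,1): no bracket -> illegal
(0,2): flips 1 -> legal
(0,3): flips 1 -> legal
(0,4): no bracket -> illegal
(0,5): no bracket -> illegal
(1,3): flips 2 -> legal
(1,5): no bracket -> illegal
(2,0): no bracket -> illegal
(2,4): flips 1 -> legal
(2,5): no bracket -> illegal
(3,0): flips 2 -> legal
(3,4): no bracket -> illegal
(4,0): flips 1 -> legal
(4,1): flips 1 -> legal
(4,2): flips 1 -> legal
(4,3): flips 1 -> legal

Answer: (0,2) (0,3) (1,3) (2,4) (3,0) (4,0) (4,1) (4,2) (4,3)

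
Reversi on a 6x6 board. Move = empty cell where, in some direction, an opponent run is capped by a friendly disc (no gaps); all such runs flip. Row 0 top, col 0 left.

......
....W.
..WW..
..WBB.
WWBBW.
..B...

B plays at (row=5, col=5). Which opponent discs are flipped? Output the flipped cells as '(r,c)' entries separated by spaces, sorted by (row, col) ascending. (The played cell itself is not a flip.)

Answer: (4,4)

Derivation:
Dir NW: opp run (4,4) capped by B -> flip
Dir N: first cell '.' (not opp) -> no flip
Dir NE: edge -> no flip
Dir W: first cell '.' (not opp) -> no flip
Dir E: edge -> no flip
Dir SW: edge -> no flip
Dir S: edge -> no flip
Dir SE: edge -> no flip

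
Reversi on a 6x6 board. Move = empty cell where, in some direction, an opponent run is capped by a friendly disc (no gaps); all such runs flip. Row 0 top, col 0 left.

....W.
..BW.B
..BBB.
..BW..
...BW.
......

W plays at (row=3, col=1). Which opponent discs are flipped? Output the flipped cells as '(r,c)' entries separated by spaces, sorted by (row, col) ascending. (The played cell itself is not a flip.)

Dir NW: first cell '.' (not opp) -> no flip
Dir N: first cell '.' (not opp) -> no flip
Dir NE: opp run (2,2) capped by W -> flip
Dir W: first cell '.' (not opp) -> no flip
Dir E: opp run (3,2) capped by W -> flip
Dir SW: first cell '.' (not opp) -> no flip
Dir S: first cell '.' (not opp) -> no flip
Dir SE: first cell '.' (not opp) -> no flip

Answer: (2,2) (3,2)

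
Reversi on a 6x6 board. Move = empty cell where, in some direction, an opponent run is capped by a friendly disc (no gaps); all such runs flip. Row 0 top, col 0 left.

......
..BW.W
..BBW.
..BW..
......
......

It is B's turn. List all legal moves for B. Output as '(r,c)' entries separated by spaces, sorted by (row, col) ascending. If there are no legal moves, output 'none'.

Answer: (0,3) (0,4) (1,4) (2,5) (3,4) (4,3) (4,4)

Derivation:
(0,2): no bracket -> illegal
(0,3): flips 1 -> legal
(0,4): flips 1 -> legal
(0,5): no bracket -> illegal
(1,4): flips 1 -> legal
(2,5): flips 1 -> legal
(3,4): flips 1 -> legal
(3,5): no bracket -> illegal
(4,2): no bracket -> illegal
(4,3): flips 1 -> legal
(4,4): flips 1 -> legal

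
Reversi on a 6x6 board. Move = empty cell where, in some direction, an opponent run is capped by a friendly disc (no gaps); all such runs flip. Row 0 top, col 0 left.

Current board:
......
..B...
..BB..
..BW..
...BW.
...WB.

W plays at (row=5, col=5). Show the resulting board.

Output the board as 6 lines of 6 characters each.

Place W at (5,5); scan 8 dirs for brackets.
Dir NW: first cell 'W' (not opp) -> no flip
Dir N: first cell '.' (not opp) -> no flip
Dir NE: edge -> no flip
Dir W: opp run (5,4) capped by W -> flip
Dir E: edge -> no flip
Dir SW: edge -> no flip
Dir S: edge -> no flip
Dir SE: edge -> no flip
All flips: (5,4)

Answer: ......
..B...
..BB..
..BW..
...BW.
...WWW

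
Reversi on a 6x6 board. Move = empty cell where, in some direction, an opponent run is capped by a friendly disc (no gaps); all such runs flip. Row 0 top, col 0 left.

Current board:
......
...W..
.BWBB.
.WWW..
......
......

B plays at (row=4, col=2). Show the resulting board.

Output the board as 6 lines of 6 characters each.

Answer: ......
...W..
.BWBB.
.WWB..
..B...
......

Derivation:
Place B at (4,2); scan 8 dirs for brackets.
Dir NW: opp run (3,1), next='.' -> no flip
Dir N: opp run (3,2) (2,2), next='.' -> no flip
Dir NE: opp run (3,3) capped by B -> flip
Dir W: first cell '.' (not opp) -> no flip
Dir E: first cell '.' (not opp) -> no flip
Dir SW: first cell '.' (not opp) -> no flip
Dir S: first cell '.' (not opp) -> no flip
Dir SE: first cell '.' (not opp) -> no flip
All flips: (3,3)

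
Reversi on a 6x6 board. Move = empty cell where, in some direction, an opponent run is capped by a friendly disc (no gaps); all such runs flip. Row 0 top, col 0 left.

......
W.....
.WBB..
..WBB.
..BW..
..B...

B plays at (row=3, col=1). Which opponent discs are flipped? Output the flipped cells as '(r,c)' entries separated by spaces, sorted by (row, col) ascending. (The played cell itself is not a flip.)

Dir NW: first cell '.' (not opp) -> no flip
Dir N: opp run (2,1), next='.' -> no flip
Dir NE: first cell 'B' (not opp) -> no flip
Dir W: first cell '.' (not opp) -> no flip
Dir E: opp run (3,2) capped by B -> flip
Dir SW: first cell '.' (not opp) -> no flip
Dir S: first cell '.' (not opp) -> no flip
Dir SE: first cell 'B' (not opp) -> no flip

Answer: (3,2)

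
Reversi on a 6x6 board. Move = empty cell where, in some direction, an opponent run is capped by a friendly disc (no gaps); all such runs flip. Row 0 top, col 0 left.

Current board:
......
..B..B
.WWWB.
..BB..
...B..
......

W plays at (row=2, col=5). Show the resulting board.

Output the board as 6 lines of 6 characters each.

Answer: ......
..B..B
.WWWWW
..BB..
...B..
......

Derivation:
Place W at (2,5); scan 8 dirs for brackets.
Dir NW: first cell '.' (not opp) -> no flip
Dir N: opp run (1,5), next='.' -> no flip
Dir NE: edge -> no flip
Dir W: opp run (2,4) capped by W -> flip
Dir E: edge -> no flip
Dir SW: first cell '.' (not opp) -> no flip
Dir S: first cell '.' (not opp) -> no flip
Dir SE: edge -> no flip
All flips: (2,4)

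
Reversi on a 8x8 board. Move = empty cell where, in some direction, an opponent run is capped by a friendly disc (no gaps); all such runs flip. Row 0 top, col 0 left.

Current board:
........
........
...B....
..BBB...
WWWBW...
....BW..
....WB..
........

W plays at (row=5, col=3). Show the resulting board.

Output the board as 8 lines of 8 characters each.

Place W at (5,3); scan 8 dirs for brackets.
Dir NW: first cell 'W' (not opp) -> no flip
Dir N: opp run (4,3) (3,3) (2,3), next='.' -> no flip
Dir NE: first cell 'W' (not opp) -> no flip
Dir W: first cell '.' (not opp) -> no flip
Dir E: opp run (5,4) capped by W -> flip
Dir SW: first cell '.' (not opp) -> no flip
Dir S: first cell '.' (not opp) -> no flip
Dir SE: first cell 'W' (not opp) -> no flip
All flips: (5,4)

Answer: ........
........
...B....
..BBB...
WWWBW...
...WWW..
....WB..
........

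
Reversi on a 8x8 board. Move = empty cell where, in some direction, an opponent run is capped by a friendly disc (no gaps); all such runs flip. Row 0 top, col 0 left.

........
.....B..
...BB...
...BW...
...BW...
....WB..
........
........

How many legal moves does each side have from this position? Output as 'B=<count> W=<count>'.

Answer: B=6 W=8

Derivation:
-- B to move --
(2,5): flips 1 -> legal
(3,5): flips 1 -> legal
(4,5): flips 2 -> legal
(5,3): flips 1 -> legal
(6,3): no bracket -> illegal
(6,4): flips 3 -> legal
(6,5): flips 1 -> legal
B mobility = 6
-- W to move --
(0,4): no bracket -> illegal
(0,5): no bracket -> illegal
(0,6): no bracket -> illegal
(1,2): flips 1 -> legal
(1,3): no bracket -> illegal
(1,4): flips 1 -> legal
(1,6): no bracket -> illegal
(2,2): flips 1 -> legal
(2,5): no bracket -> illegal
(2,6): no bracket -> illegal
(3,2): flips 2 -> legal
(3,5): no bracket -> illegal
(4,2): flips 1 -> legal
(4,5): no bracket -> illegal
(4,6): no bracket -> illegal
(5,2): flips 1 -> legal
(5,3): no bracket -> illegal
(5,6): flips 1 -> legal
(6,4): no bracket -> illegal
(6,5): no bracket -> illegal
(6,6): flips 1 -> legal
W mobility = 8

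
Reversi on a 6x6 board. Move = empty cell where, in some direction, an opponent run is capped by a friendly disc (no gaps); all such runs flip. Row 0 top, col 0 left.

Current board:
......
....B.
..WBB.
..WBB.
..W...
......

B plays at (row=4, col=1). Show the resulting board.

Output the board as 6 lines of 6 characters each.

Answer: ......
....B.
..WBB.
..BBB.
.BW...
......

Derivation:
Place B at (4,1); scan 8 dirs for brackets.
Dir NW: first cell '.' (not opp) -> no flip
Dir N: first cell '.' (not opp) -> no flip
Dir NE: opp run (3,2) capped by B -> flip
Dir W: first cell '.' (not opp) -> no flip
Dir E: opp run (4,2), next='.' -> no flip
Dir SW: first cell '.' (not opp) -> no flip
Dir S: first cell '.' (not opp) -> no flip
Dir SE: first cell '.' (not opp) -> no flip
All flips: (3,2)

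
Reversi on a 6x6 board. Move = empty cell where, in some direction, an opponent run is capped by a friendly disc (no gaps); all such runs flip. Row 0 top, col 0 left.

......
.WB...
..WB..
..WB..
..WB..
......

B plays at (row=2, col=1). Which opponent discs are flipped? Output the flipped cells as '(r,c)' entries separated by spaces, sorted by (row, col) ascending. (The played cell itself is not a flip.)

Answer: (2,2) (3,2)

Derivation:
Dir NW: first cell '.' (not opp) -> no flip
Dir N: opp run (1,1), next='.' -> no flip
Dir NE: first cell 'B' (not opp) -> no flip
Dir W: first cell '.' (not opp) -> no flip
Dir E: opp run (2,2) capped by B -> flip
Dir SW: first cell '.' (not opp) -> no flip
Dir S: first cell '.' (not opp) -> no flip
Dir SE: opp run (3,2) capped by B -> flip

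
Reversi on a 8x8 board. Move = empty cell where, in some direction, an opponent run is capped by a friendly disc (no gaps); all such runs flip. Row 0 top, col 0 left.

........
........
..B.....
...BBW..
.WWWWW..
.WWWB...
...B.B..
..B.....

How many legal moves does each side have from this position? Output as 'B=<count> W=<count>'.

Answer: B=8 W=10

Derivation:
-- B to move --
(2,4): no bracket -> illegal
(2,5): no bracket -> illegal
(2,6): no bracket -> illegal
(3,0): flips 2 -> legal
(3,1): no bracket -> illegal
(3,2): flips 1 -> legal
(3,6): flips 2 -> legal
(4,0): no bracket -> illegal
(4,6): no bracket -> illegal
(5,0): flips 3 -> legal
(5,5): flips 1 -> legal
(5,6): flips 1 -> legal
(6,0): flips 2 -> legal
(6,1): flips 2 -> legal
(6,2): no bracket -> illegal
(6,4): no bracket -> illegal
B mobility = 8
-- W to move --
(1,1): flips 2 -> legal
(1,2): no bracket -> illegal
(1,3): no bracket -> illegal
(2,1): no bracket -> illegal
(2,3): flips 2 -> legal
(2,4): flips 2 -> legal
(2,5): flips 1 -> legal
(3,1): no bracket -> illegal
(3,2): flips 2 -> legal
(5,5): flips 1 -> legal
(5,6): no bracket -> illegal
(6,1): no bracket -> illegal
(6,2): no bracket -> illegal
(6,4): flips 1 -> legal
(6,6): no bracket -> illegal
(7,1): no bracket -> illegal
(7,3): flips 1 -> legal
(7,4): flips 1 -> legal
(7,5): no bracket -> illegal
(7,6): flips 2 -> legal
W mobility = 10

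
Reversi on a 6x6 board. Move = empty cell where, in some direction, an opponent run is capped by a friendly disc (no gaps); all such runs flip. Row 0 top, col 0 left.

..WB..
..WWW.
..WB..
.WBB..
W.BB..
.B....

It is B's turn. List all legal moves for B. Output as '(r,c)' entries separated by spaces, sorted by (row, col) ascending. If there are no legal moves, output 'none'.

(0,1): flips 2 -> legal
(0,4): no bracket -> illegal
(0,5): flips 1 -> legal
(1,1): flips 1 -> legal
(1,5): no bracket -> illegal
(2,0): flips 1 -> legal
(2,1): flips 2 -> legal
(2,4): no bracket -> illegal
(2,5): flips 1 -> legal
(3,0): flips 1 -> legal
(4,1): no bracket -> illegal
(5,0): no bracket -> illegal

Answer: (0,1) (0,5) (1,1) (2,0) (2,1) (2,5) (3,0)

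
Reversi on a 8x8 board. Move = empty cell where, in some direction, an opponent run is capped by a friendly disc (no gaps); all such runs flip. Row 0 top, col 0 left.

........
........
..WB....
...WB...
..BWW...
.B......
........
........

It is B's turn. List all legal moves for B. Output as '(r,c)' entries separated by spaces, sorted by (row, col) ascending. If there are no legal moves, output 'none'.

Answer: (2,1) (2,4) (3,2) (4,5) (5,2) (5,3) (5,4)

Derivation:
(1,1): no bracket -> illegal
(1,2): no bracket -> illegal
(1,3): no bracket -> illegal
(2,1): flips 1 -> legal
(2,4): flips 1 -> legal
(3,1): no bracket -> illegal
(3,2): flips 1 -> legal
(3,5): no bracket -> illegal
(4,5): flips 2 -> legal
(5,2): flips 1 -> legal
(5,3): flips 2 -> legal
(5,4): flips 1 -> legal
(5,5): no bracket -> illegal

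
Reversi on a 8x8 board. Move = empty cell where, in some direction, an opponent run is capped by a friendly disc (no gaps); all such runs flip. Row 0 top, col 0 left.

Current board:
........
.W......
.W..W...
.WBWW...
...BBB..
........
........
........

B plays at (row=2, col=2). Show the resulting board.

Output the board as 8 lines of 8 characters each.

Place B at (2,2); scan 8 dirs for brackets.
Dir NW: opp run (1,1), next='.' -> no flip
Dir N: first cell '.' (not opp) -> no flip
Dir NE: first cell '.' (not opp) -> no flip
Dir W: opp run (2,1), next='.' -> no flip
Dir E: first cell '.' (not opp) -> no flip
Dir SW: opp run (3,1), next='.' -> no flip
Dir S: first cell 'B' (not opp) -> no flip
Dir SE: opp run (3,3) capped by B -> flip
All flips: (3,3)

Answer: ........
.W......
.WB.W...
.WBBW...
...BBB..
........
........
........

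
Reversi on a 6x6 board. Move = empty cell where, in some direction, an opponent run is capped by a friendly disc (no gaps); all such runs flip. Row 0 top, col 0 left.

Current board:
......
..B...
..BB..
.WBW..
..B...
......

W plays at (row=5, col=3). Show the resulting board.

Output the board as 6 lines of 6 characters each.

Place W at (5,3); scan 8 dirs for brackets.
Dir NW: opp run (4,2) capped by W -> flip
Dir N: first cell '.' (not opp) -> no flip
Dir NE: first cell '.' (not opp) -> no flip
Dir W: first cell '.' (not opp) -> no flip
Dir E: first cell '.' (not opp) -> no flip
Dir SW: edge -> no flip
Dir S: edge -> no flip
Dir SE: edge -> no flip
All flips: (4,2)

Answer: ......
..B...
..BB..
.WBW..
..W...
...W..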